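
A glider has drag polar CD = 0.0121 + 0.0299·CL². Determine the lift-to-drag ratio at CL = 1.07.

L/D = 23.1

CD = 0.0121 + 0.0299 × 1.07² = 0.04633
L/D = CL/CD = 1.07 / 0.04633 = 23.1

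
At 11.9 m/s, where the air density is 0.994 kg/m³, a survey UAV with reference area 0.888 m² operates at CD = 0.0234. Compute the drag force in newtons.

D = ½ρv²S·CD = ½ × 0.994 × 11.9² × 0.888 × 0.0234 = 1.46 N

D = 1.46 N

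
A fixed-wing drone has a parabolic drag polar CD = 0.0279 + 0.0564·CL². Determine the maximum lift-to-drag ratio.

(L/D)max = 12.6

For CD = CD0 + K·CL², (L/D)max occurs at CL* = √(CD0/K) and equals 1/(2√(K·CD0)).
(L/D)max = 1/(2√(0.0564 × 0.0279)) = 1/(2 × 0.03967) = 12.6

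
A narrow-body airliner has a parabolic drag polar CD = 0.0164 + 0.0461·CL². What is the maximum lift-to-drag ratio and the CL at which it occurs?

(L/D)max = 18.2, at CL = 0.596

For CD = CD0 + K·CL², (L/D)max occurs at CL* = √(CD0/K) and equals 1/(2√(K·CD0)).
(L/D)max = 1/(2√(0.0461 × 0.0164)) = 1/(2 × 0.0275) = 18.2
CL* = √(0.0164/0.0461) = 0.596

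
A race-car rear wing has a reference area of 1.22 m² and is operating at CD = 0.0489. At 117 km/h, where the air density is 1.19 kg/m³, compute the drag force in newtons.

Convert speed: v = 117 km/h ÷ 3.6 = 32.5 m/s.
Dynamic pressure q = ½ρv² = ½ × 1.19 × 32.5² = 628.5 Pa.
D = q·S·CD = 628.5 × 1.22 × 0.0489 = 37.5 N

D = 37.5 N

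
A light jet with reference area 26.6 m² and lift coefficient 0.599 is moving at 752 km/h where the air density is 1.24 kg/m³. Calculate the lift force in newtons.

L = 4.31×10^5 N

Convert speed: v = 752 km/h ÷ 3.6 = 208.9 m/s.
L = ½ρv²S·CL = ½ × 1.24 × 208.9² × 26.6 × 0.599 = 4.31×10^5 N ≈ 431 kN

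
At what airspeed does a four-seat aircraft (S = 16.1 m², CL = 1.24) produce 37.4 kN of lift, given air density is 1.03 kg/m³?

v = 60.3 m/s

L = ½ρv²S·CL ⇒ v = √(2L/(ρ·S·CL))
v = √(2 × 37400 / (1.03 × 16.1 × 1.24)) = √3638 = 60.3 m/s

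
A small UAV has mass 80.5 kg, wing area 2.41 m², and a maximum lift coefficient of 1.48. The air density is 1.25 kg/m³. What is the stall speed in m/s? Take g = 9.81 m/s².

V_stall = 18.8 m/s

Stall occurs when L = W at CL,max. W = mg = 80.5 × 9.81 = 789.7 N.
V_stall = √(2W/(ρ·S·CL,max)) = √(2 × 789.7 / (1.25 × 2.41 × 1.48))
V_stall = √354.2 = 18.8 m/s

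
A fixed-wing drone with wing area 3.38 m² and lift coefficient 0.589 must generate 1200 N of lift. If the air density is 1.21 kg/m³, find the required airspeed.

v = 31.6 m/s

L = ½ρv²S·CL ⇒ v = √(2L/(ρ·S·CL))
v = √(2 × 1200 / (1.21 × 3.38 × 0.589)) = √996.3 = 31.6 m/s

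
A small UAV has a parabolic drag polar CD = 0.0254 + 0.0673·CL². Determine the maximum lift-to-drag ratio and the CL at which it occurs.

For CD = CD0 + K·CL², (L/D)max occurs at CL* = √(CD0/K) and equals 1/(2√(K·CD0)).
(L/D)max = 1/(2√(0.0673 × 0.0254)) = 1/(2 × 0.04135) = 12.1
CL* = √(0.0254/0.0673) = 0.614

(L/D)max = 12.1, at CL = 0.614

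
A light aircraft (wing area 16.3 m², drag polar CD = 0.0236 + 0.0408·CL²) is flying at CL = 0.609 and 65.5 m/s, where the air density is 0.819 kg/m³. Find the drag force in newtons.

D = 1110 N

CD = 0.0236 + 0.0408 × 0.609² = 0.03873
D = ½ρv²S·CD = ½ × 0.819 × 65.5² × 16.3 × 0.03873 = 1110 N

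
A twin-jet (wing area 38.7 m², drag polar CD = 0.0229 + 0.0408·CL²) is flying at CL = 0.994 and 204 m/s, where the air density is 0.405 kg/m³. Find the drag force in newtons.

CD = 0.0229 + 0.0408 × 0.994² = 0.06321
D = ½ρv²S·CD = ½ × 0.405 × 204² × 38.7 × 0.06321 = 20600 N

D = 20600 N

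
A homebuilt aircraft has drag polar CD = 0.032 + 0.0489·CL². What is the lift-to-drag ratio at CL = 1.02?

L/D = 12.3

CD = 0.032 + 0.0489 × 1.02² = 0.08288
L/D = CL/CD = 1.02 / 0.08288 = 12.3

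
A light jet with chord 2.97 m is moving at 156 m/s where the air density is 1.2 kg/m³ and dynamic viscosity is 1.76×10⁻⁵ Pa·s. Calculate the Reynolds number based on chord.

Re = 3.16×10^7

Re = ρ·v·c/μ = 1.2 × 156 × 2.97 / (1.76×10⁻⁵) = 3.16×10^7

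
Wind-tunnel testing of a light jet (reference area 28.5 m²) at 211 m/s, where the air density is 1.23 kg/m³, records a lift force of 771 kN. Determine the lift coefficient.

CL = 0.988

From L = ½ρv²S·CL, rearranging gives CL = 2L/(ρv²S).
CL = 2 × 7.71×10^5 / (1.23 × 211² × 28.5) = 0.988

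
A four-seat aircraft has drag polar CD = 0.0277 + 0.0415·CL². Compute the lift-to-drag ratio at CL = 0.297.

CD = 0.0277 + 0.0415 × 0.297² = 0.03136
L/D = CL/CD = 0.297 / 0.03136 = 9.47

L/D = 9.47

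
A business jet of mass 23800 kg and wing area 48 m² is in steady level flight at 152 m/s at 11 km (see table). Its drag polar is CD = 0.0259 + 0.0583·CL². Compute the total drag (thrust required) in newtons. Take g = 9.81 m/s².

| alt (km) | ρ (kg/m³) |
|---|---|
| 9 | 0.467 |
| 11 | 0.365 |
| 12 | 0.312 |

D = 20900 N

At 11 km, from the table: ρ = 0.365 kg/m³.
In steady level flight, lift balances weight: W = mg = 23800 × 9.81 = 2.3348×10^5 N.
q = ½ρv² = ½ × 0.365 × 152² = 4216 Pa.
CL = 2W/(ρv²S) = 2×2.3348×10^5/(0.365×152²×48) = 1.154.
CD = 0.0259 + 0.0583 × 1.154² = 0.1035.
D = q·S·CD = 4216 × 48 × 0.1035 = 20940 N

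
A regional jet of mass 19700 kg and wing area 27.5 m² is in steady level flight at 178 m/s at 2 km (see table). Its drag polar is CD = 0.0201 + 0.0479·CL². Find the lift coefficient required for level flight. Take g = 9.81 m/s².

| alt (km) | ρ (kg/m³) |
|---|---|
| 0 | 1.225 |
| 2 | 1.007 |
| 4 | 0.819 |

At 2 km, from the table: ρ = 1.007 kg/m³.
In steady level flight, lift balances weight: W = mg = 19700 × 9.81 = 1.9326×10^5 N.
q = ½ρv² = ½ × 1.007 × 178² = 15950 Pa.
Required CL = L/(qS) = 1.9326×10^5/(15950·27.5) = 0.4405.

CL = 0.441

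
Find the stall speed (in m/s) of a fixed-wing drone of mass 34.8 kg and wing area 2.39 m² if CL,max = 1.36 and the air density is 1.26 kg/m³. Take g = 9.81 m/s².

V_stall = 12.9 m/s

At stall, lift equals weight: L = W = m·g = 34.8 × 9.81 = 341.4 N.
V_stall = √(2W/(ρ·S·CL,max)) = √(2 × 341.4 / (1.26 × 2.39 × 1.36))
V_stall = √166.7 = 12.9 m/s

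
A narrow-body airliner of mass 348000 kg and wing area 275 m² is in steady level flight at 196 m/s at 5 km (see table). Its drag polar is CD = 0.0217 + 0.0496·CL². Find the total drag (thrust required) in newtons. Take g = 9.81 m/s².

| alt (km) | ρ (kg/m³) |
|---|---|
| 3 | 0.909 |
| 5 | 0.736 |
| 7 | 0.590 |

D = 2.33×10^5 N

At 5 km, from the table: ρ = 0.736 kg/m³.
In steady level flight, lift balances weight: W = mg = 348000 × 9.81 = 3.4139×10^6 N.
q = ½ρv² = ½ × 0.736 × 196² = 14140 Pa.
Required CL = L/(qS) = 3.4139×10^6/(14140·275) = 0.8781.
CD = 0.0217 + 0.0496 × 0.8781² = 0.05995.
D = q·S·CD = 14140 × 275 × 0.05995 = 2.331×10^5 N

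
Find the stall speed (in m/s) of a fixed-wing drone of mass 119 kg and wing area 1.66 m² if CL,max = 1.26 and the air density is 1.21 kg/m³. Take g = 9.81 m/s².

Weight W = mg = 119 × 9.81 = 1167 N.
V_stall = √(2W/(ρ·S·CL,max)) = √(2 × 1167 / (1.21 × 1.66 × 1.26))
V_stall = √922.5 = 30.4 m/s

V_stall = 30.4 m/s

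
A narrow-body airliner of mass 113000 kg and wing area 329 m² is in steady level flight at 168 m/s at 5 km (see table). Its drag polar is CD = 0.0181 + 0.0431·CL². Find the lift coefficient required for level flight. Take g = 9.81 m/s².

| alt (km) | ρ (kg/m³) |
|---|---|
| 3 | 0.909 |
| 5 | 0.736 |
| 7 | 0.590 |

At 5 km, from the table: ρ = 0.736 kg/m³.
In steady level flight, lift balances weight: W = mg = 113000 × 9.81 = 1.1085×10^6 N.
Dynamic pressure q = 0.5 × 0.736 × 168² = 10390 Pa.
Required CL = L/(qS) = 1.1085×10^6/(10390·329) = 0.3244.

CL = 0.324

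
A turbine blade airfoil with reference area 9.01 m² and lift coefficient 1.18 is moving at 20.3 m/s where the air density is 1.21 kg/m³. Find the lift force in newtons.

L = 2650 N

L = ½ρv²S·CL = ½ × 1.21 × 20.3² × 9.01 × 1.18 = 2650 N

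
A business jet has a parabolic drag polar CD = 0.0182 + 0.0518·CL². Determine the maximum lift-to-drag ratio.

(L/D)max = 16.3

For CD = CD0 + K·CL², (L/D)max occurs at CL* = √(CD0/K) and equals 1/(2√(K·CD0)).
(L/D)max = 1/(2√(0.0518 × 0.0182)) = 1/(2 × 0.0307) = 16.3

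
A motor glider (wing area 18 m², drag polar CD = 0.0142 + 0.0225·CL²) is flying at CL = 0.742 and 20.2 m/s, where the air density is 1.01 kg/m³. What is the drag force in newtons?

CD = 0.0142 + 0.0225 × 0.742² = 0.02659
D = ½ρv²S·CD = ½ × 1.01 × 20.2² × 18 × 0.02659 = 98.6 N

D = 98.6 N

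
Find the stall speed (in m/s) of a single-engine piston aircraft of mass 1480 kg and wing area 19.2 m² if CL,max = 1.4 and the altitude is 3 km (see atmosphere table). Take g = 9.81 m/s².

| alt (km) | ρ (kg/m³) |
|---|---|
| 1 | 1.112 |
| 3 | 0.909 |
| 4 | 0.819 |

V_stall = 34.5 m/s

At 3 km, from the table: ρ = 0.909 kg/m³.
Weight W = mg = 1480 × 9.81 = 14520 N.
From L = ½ρV²S·CL,max = W: V_stall = √(2W/(ρSCL,max)) = √(2·14520/(0.909·19.2·1.4))
V_stall = √1188 = 34.5 m/s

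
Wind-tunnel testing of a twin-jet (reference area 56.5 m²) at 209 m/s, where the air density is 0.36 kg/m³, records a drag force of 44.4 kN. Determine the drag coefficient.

CD = 0.0999

From D = ½ρv²S·CD, rearranging gives CD = 2D/(ρv²S).
CD = 2 × 44400 / (0.36 × 209² × 56.5) = 0.0999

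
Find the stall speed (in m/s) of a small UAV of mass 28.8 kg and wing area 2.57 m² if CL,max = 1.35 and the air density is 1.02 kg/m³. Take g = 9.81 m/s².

Weight W = mg = 28.8 × 9.81 = 282.5 N.
V_stall = √(2W/(ρ·S·CL,max)) = √(2 × 282.5 / (1.02 × 2.57 × 1.35))
V_stall = √159.7 = 12.6 m/s

V_stall = 12.6 m/s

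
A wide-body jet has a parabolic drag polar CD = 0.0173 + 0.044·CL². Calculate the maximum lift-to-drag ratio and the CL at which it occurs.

For CD = CD0 + K·CL², (L/D)max occurs at CL* = √(CD0/K) and equals 1/(2√(K·CD0)).
(L/D)max = 1/(2√(0.044 × 0.0173)) = 1/(2 × 0.02759) = 18.1
CL* = √(0.0173/0.044) = 0.627

(L/D)max = 18.1, at CL = 0.627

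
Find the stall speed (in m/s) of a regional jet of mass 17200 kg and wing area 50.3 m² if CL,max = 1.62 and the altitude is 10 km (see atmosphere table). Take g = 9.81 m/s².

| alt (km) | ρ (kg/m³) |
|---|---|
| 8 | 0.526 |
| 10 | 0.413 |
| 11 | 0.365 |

At 10 km, from the table: ρ = 0.413 kg/m³.
At stall, lift equals weight: L = W = m·g = 17200 × 9.81 = 1.687×10^5 N.
V_stall = √(2W/(ρ·S·CL,max)) = √(2 × 1.687×10^5 / (0.413 × 50.3 × 1.62))
V_stall = √10030 = 100 m/s

V_stall = 100 m/s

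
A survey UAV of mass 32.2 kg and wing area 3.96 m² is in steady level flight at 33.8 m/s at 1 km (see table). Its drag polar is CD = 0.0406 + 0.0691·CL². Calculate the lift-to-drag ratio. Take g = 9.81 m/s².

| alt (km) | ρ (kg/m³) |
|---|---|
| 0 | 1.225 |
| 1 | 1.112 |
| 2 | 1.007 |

L/D = 3.01

At 1 km, from the table: ρ = 1.112 kg/m³.
Level flight ⇒ L = W = m·g = 32.2 × 9.81 = 315.88 N.
Dynamic pressure q = 0.5 × 1.112 × 33.8² = 635.2 Pa.
CL = W/(q·S) = 315.88 / (635.2 × 3.96) = 0.1256.
CD = 0.0406 + 0.0691 × 0.1256² = 0.04169.
L/D = CL/CD = 0.1256 / 0.04169 = 3.01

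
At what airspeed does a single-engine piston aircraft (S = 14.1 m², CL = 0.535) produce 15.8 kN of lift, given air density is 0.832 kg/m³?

L = ½ρv²S·CL ⇒ v = √(2L/(ρ·S·CL))
v = √(2 × 15800 / (0.832 × 14.1 × 0.535)) = √5035 = 71 m/s

v = 71 m/s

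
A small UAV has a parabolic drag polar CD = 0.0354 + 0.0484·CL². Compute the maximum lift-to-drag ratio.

(L/D)max = 12.1

For CD = CD0 + K·CL², (L/D)max occurs at CL* = √(CD0/K) and equals 1/(2√(K·CD0)).
(L/D)max = 1/(2√(0.0484 × 0.0354)) = 1/(2 × 0.04139) = 12.1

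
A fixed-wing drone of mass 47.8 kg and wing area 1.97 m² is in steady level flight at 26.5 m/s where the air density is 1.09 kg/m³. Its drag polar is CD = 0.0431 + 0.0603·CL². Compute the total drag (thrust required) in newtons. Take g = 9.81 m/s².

D = 50.1 N

Level flight ⇒ L = W = m·g = 47.8 × 9.81 = 468.92 N.
q = ½ρv² = ½ × 1.09 × 26.5² = 382.7 Pa.
Required CL = L/(qS) = 468.92/(382.7·1.97) = 0.6219.
CD = 0.0431 + 0.0603 × 0.6219² = 0.06642.
D = q·S·CD = 382.7 × 1.97 × 0.06642 = 50.08 N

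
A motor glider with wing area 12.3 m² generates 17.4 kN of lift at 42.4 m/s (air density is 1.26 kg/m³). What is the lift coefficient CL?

From L = ½ρv²S·CL, rearranging gives CL = 2L/(ρv²S).
CL = 2 × 17400 / (1.26 × 42.4² × 12.3) = 1.25

CL = 1.25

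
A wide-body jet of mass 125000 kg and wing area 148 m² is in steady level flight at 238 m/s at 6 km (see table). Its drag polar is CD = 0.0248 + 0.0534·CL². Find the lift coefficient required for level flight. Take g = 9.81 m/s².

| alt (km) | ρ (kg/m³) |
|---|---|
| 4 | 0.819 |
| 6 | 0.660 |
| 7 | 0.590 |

At 6 km, from the table: ρ = 0.660 kg/m³.
Weight W = mg = 125000 × 9.81 = 1.2262×10^6 N; in level flight L = W.
q = ½ρv² = ½ × 0.66 × 238² = 18690 Pa.
CL = 2W/(ρv²S) = 2×1.2262×10^6/(0.66×238²×148) = 0.4433.

CL = 0.443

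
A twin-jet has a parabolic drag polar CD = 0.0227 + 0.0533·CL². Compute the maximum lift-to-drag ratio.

For CD = CD0 + K·CL², (L/D)max occurs at CL* = √(CD0/K) and equals 1/(2√(K·CD0)).
(L/D)max = 1/(2√(0.0533 × 0.0227)) = 1/(2 × 0.03478) = 14.4

(L/D)max = 14.4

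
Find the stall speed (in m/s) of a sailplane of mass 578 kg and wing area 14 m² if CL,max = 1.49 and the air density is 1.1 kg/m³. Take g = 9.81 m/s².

V_stall = 22.2 m/s

At stall, lift equals weight: L = W = m·g = 578 × 9.81 = 5670 N.
From L = ½ρV²S·CL,max = W: V_stall = √(2W/(ρSCL,max)) = √(2·5670/(1.1·14·1.49))
V_stall = √494.2 = 22.2 m/s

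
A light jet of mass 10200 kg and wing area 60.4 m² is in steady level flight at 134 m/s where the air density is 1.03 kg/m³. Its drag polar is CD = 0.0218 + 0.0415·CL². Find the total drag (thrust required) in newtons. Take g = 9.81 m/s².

Weight W = mg = 10200 × 9.81 = 1.0006×10^5 N; in level flight L = W.
Dynamic pressure q = 0.5 × 1.03 × 134² = 9247 Pa.
CL = 2W/(ρv²S) = 2×1.0006×10^5/(1.03×134²×60.4) = 0.1791.
CD = 0.0218 + 0.0415 × 0.1791² = 0.02313.
D = q·S·CD = 9247 × 60.4 × 0.02313 = 12920 N

D = 12900 N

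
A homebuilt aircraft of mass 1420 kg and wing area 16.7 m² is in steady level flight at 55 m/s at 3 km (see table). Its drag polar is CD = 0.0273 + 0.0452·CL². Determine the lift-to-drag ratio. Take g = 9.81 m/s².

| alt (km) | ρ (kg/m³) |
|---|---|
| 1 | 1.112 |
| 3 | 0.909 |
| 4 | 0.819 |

At 3 km, from the table: ρ = 0.909 kg/m³.
Weight W = mg = 1420 × 9.81 = 13930 N; in level flight L = W.
Dynamic pressure q = 0.5 × 0.909 × 55² = 1375 Pa.
CL = W/(q·S) = 13930 / (1375 × 16.7) = 0.6067.
CD = 0.0273 + 0.0452 × 0.6067² = 0.04394.
L/D = CL/CD = 0.6067 / 0.04394 = 13.8

L/D = 13.8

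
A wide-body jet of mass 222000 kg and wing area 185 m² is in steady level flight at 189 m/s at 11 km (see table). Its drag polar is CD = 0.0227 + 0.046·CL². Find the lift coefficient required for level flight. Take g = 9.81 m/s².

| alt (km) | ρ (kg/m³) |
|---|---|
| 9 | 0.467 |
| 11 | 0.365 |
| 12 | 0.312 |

At 11 km, from the table: ρ = 0.365 kg/m³.
In steady level flight, lift balances weight: W = mg = 222000 × 9.81 = 2.1778×10^6 N.
q = ½ρv² = ½ × 0.365 × 189² = 6519 Pa.
Required CL = L/(qS) = 2.1778×10^6/(6519·185) = 1.806.

CL = 1.81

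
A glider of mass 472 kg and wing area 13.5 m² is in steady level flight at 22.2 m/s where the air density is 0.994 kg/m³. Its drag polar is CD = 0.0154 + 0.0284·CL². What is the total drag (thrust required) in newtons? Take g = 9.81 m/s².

Level flight ⇒ L = W = m·g = 472 × 9.81 = 4630.3 N.
q = ½ρv² = ½ × 0.994 × 22.2² = 244.9 Pa.
CL = 2W/(ρv²S) = 2×4630.3/(0.994×22.2²×13.5) = 1.4.
CD = 0.0154 + 0.0284 × 1.4² = 0.07109.
D = q·S·CD = 244.9 × 13.5 × 0.07109 = 235.1 N

D = 235 N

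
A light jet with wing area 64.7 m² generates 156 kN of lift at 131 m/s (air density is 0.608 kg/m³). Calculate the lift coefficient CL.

From L = ½ρv²S·CL, rearranging gives CL = 2L/(ρv²S).
CL = 2 × 1.56×10^5 / (0.608 × 131² × 64.7) = 0.462

CL = 0.462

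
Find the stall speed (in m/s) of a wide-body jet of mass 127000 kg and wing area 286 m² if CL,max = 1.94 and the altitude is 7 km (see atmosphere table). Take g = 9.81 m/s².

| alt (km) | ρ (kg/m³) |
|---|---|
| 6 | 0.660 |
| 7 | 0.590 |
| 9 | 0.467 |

At 7 km, from the table: ρ = 0.590 kg/m³.
At stall, lift equals weight: L = W = m·g = 127000 × 9.81 = 1.246×10^6 N.
From L = ½ρV²S·CL,max = W: V_stall = √(2W/(ρSCL,max)) = √(2·1.246×10^6/(0.59·286·1.94))
V_stall = √7612 = 87.2 m/s

V_stall = 87.2 m/s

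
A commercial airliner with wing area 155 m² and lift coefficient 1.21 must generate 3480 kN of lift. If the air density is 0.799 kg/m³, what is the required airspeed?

v = 216 m/s

L = ½ρv²S·CL ⇒ v = √(2L/(ρ·S·CL))
v = √(2 × 3.48×10^6 / (0.799 × 155 × 1.21)) = √46450 = 216 m/s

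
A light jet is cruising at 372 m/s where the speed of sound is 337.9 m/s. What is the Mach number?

M = v/a = 372 / 337.9 = 1.1

M = 1.1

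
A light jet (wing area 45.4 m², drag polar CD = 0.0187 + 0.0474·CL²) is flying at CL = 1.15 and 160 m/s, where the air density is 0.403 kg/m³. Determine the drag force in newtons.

CD = 0.0187 + 0.0474 × 1.15² = 0.08139
D = ½ρv²S·CD = ½ × 0.403 × 160² × 45.4 × 0.08139 = 19100 N

D = 19100 N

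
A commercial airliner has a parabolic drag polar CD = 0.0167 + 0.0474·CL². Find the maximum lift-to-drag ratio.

(L/D)max = 17.8

For CD = CD0 + K·CL², (L/D)max occurs at CL* = √(CD0/K) and equals 1/(2√(K·CD0)).
(L/D)max = 1/(2√(0.0474 × 0.0167)) = 1/(2 × 0.02814) = 17.8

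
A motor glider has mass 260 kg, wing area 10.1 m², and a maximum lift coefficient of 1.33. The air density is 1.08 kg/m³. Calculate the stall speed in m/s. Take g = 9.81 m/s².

At stall, lift equals weight: L = W = m·g = 260 × 9.81 = 2551 N.
From L = ½ρV²S·CL,max = W: V_stall = √(2W/(ρSCL,max)) = √(2·2551/(1.08·10.1·1.33))
V_stall = √351.6 = 18.8 m/s

V_stall = 18.8 m/s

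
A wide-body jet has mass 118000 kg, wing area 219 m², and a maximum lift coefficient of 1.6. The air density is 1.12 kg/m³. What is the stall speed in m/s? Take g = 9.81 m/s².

At stall, lift equals weight: L = W = m·g = 118000 × 9.81 = 1.158×10^6 N.
From L = ½ρV²S·CL,max = W: V_stall = √(2W/(ρSCL,max)) = √(2·1.158×10^6/(1.12·219·1.6))
V_stall = √5899 = 76.8 m/s

V_stall = 76.8 m/s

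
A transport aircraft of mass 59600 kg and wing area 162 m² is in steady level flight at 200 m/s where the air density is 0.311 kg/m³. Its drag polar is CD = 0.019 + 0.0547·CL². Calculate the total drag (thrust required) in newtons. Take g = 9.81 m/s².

In steady level flight, lift balances weight: W = mg = 59600 × 9.81 = 5.8468×10^5 N.
q = ½ρv² = ½ × 0.311 × 200² = 6220 Pa.
CL = 2W/(ρv²S) = 2×5.8468×10^5/(0.311×200²×162) = 0.5802.
CD = 0.019 + 0.0547 × 0.5802² = 0.03742.
D = q·S·CD = 6220 × 162 × 0.03742 = 37700 N

D = 37700 N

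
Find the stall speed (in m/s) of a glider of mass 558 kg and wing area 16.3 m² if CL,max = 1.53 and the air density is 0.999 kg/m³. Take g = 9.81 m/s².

V_stall = 21 m/s

At stall, lift equals weight: L = W = m·g = 558 × 9.81 = 5474 N.
From L = ½ρV²S·CL,max = W: V_stall = √(2W/(ρSCL,max)) = √(2·5474/(0.999·16.3·1.53))
V_stall = √439.4 = 21 m/s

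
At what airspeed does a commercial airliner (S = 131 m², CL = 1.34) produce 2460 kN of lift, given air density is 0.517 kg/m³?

v = 233 m/s

L = ½ρv²S·CL ⇒ v = √(2L/(ρ·S·CL))
v = √(2 × 2.46×10^6 / (0.517 × 131 × 1.34)) = √54210 = 233 m/s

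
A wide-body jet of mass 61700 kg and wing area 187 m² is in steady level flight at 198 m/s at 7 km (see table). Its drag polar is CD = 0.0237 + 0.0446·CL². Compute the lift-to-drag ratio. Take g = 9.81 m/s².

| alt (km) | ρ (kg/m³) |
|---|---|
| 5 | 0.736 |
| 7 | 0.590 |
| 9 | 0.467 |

At 7 km, from the table: ρ = 0.590 kg/m³.
In steady level flight, lift balances weight: W = mg = 61700 × 9.81 = 6.0528×10^5 N.
q = ½ρv² = ½ × 0.59 × 198² = 11570 Pa.
CL = W/(q·S) = 6.0528×10^5 / (11570 × 187) = 0.2799.
CD = 0.0237 + 0.0446 × 0.2799² = 0.02719.
L/D = CL/CD = 0.2799 / 0.02719 = 10.3

L/D = 10.3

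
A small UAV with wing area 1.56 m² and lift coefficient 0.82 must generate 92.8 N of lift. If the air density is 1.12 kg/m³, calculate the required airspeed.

L = ½ρv²S·CL ⇒ v = √(2L/(ρ·S·CL))
v = √(2 × 92.8 / (1.12 × 1.56 × 0.82)) = √129.5 = 11.4 m/s

v = 11.4 m/s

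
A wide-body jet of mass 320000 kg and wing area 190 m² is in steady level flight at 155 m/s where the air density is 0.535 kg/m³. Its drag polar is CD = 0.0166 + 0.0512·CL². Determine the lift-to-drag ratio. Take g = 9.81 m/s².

L/D = 7.24

Weight W = mg = 320000 × 9.81 = 3.1392×10^6 N; in level flight L = W.
q = ½ρv² = ½ × 0.535 × 155² = 6427 Pa.
CL = W/(q·S) = 3.1392×10^6 / (6427 × 190) = 2.571.
CD = 0.0166 + 0.0512 × 2.571² = 0.355.
L/D = CL/CD = 2.571 / 0.355 = 7.24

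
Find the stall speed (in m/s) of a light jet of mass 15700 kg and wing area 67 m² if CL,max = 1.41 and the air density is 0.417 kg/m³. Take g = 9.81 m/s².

V_stall = 88.4 m/s

At stall, lift equals weight: L = W = m·g = 15700 × 9.81 = 1.54×10^5 N.
V_stall = √(2W/(ρ·S·CL,max)) = √(2 × 1.54×10^5 / (0.417 × 67 × 1.41))
V_stall = √7819 = 88.4 m/s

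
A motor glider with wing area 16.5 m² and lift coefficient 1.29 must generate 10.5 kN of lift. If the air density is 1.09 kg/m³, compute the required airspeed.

L = ½ρv²S·CL ⇒ v = √(2L/(ρ·S·CL))
v = √(2 × 10500 / (1.09 × 16.5 × 1.29)) = √905.1 = 30.1 m/s

v = 30.1 m/s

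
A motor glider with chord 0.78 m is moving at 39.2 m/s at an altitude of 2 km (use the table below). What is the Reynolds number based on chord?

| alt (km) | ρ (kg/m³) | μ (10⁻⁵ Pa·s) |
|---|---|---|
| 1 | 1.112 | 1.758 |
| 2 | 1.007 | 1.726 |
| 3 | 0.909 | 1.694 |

Re = 1.78×10^6

At 2 km, from the table: ρ = 1.007 kg/m³, μ = 1.726×10⁻⁵ Pa·s.
Re = ρ·v·c/μ = 1.007 × 39.2 × 0.78 / (1.726×10⁻⁵) = 1.78×10^6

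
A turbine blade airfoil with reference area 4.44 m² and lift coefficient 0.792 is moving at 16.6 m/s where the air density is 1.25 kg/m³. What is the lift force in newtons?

L = 606 N

L = ½ρv²S·CL = ½ × 1.25 × 16.6² × 4.44 × 0.792 = 606 N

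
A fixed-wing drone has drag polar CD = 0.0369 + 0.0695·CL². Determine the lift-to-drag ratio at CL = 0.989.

L/D = 9.43

CD = 0.0369 + 0.0695 × 0.989² = 0.1049
L/D = CL/CD = 0.989 / 0.1049 = 9.43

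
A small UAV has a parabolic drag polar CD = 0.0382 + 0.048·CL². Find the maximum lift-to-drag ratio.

(L/D)max = 11.7

For CD = CD0 + K·CL², (L/D)max occurs at CL* = √(CD0/K) and equals 1/(2√(K·CD0)).
(L/D)max = 1/(2√(0.048 × 0.0382)) = 1/(2 × 0.04282) = 11.7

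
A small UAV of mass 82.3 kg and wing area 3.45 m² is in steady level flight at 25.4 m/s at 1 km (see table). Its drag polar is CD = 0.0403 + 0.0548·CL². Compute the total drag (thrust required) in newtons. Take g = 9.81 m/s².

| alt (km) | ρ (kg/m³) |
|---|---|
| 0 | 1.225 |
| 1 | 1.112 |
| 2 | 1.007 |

At 1 km, from the table: ρ = 1.112 kg/m³.
In steady level flight, lift balances weight: W = mg = 82.3 × 9.81 = 807.36 N.
Dynamic pressure q = 0.5 × 1.112 × 25.4² = 358.7 Pa.
Required CL = L/(qS) = 807.36/(358.7·3.45) = 0.6524.
CD = 0.0403 + 0.0548 × 0.6524² = 0.06362.
D = q·S·CD = 358.7 × 3.45 × 0.06362 = 78.74 N

D = 78.7 N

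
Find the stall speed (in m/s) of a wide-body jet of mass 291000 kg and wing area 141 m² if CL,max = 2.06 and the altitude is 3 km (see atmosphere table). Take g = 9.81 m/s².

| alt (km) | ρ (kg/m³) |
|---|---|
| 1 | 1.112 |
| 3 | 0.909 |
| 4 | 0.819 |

V_stall = 147 m/s

At 3 km, from the table: ρ = 0.909 kg/m³.
At stall, lift equals weight: L = W = m·g = 291000 × 9.81 = 2.855×10^6 N.
From L = ½ρV²S·CL,max = W: V_stall = √(2W/(ρSCL,max)) = √(2·2.855×10^6/(0.909·141·2.06))
V_stall = √21620 = 147 m/s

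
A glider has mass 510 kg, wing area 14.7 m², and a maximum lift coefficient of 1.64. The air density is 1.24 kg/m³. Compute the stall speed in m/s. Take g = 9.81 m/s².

Weight W = mg = 510 × 9.81 = 5003 N.
From L = ½ρV²S·CL,max = W: V_stall = √(2W/(ρSCL,max)) = √(2·5003/(1.24·14.7·1.64))
V_stall = √334.7 = 18.3 m/s

V_stall = 18.3 m/s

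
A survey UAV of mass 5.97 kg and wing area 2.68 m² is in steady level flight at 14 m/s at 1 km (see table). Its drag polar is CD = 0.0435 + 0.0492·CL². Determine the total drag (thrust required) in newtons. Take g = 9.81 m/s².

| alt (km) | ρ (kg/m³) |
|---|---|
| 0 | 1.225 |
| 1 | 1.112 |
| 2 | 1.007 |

At 1 km, from the table: ρ = 1.112 kg/m³.
Level flight ⇒ L = W = m·g = 5.97 × 9.81 = 58.566 N.
q = ½ρv² = ½ × 1.112 × 14² = 109 Pa.
CL = W/(q·S) = 58.566 / (109 × 2.68) = 0.2005.
CD = 0.0435 + 0.0492 × 0.2005² = 0.04548.
D = q·S·CD = 109 × 2.68 × 0.04548 = 13.28 N

D = 13.3 N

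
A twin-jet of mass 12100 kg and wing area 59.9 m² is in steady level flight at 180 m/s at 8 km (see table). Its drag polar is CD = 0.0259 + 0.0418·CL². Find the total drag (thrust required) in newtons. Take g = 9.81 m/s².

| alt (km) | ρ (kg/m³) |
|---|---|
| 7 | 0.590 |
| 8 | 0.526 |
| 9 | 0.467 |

D = 14400 N

At 8 km, from the table: ρ = 0.526 kg/m³.
Weight W = mg = 12100 × 9.81 = 1.187×10^5 N; in level flight L = W.
Dynamic pressure q = 0.5 × 0.526 × 180² = 8521 Pa.
CL = W/(q·S) = 1.187×10^5 / (8521 × 59.9) = 0.2326.
CD = 0.0259 + 0.0418 × 0.2326² = 0.02816.
D = q·S·CD = 8521 × 59.9 × 0.02816 = 14370 N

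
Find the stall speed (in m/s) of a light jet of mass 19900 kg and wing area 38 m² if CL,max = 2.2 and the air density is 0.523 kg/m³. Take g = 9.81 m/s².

Weight W = mg = 19900 × 9.81 = 1.952×10^5 N.
From L = ½ρV²S·CL,max = W: V_stall = √(2W/(ρSCL,max)) = √(2·1.952×10^5/(0.523·38·2.2))
V_stall = √8930 = 94.5 m/s

V_stall = 94.5 m/s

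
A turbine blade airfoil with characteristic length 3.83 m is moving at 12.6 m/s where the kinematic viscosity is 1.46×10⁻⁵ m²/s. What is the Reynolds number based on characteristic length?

Re = v·c/ν = 12.6 × 3.83 / (1.46×10⁻⁵) = 3.31×10^6

Re = 3.31×10^6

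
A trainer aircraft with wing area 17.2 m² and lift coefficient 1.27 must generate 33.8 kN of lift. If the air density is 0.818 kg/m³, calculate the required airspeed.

L = ½ρv²S·CL ⇒ v = √(2L/(ρ·S·CL))
v = √(2 × 33800 / (0.818 × 17.2 × 1.27)) = √3783 = 61.5 m/s

v = 61.5 m/s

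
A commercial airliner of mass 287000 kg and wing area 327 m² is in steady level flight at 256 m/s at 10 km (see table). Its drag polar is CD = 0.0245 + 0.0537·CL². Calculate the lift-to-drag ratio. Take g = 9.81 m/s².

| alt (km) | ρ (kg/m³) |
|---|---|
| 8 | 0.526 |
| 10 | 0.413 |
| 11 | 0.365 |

L/D = 13.8

At 10 km, from the table: ρ = 0.413 kg/m³.
Weight W = mg = 287000 × 9.81 = 2.8155×10^6 N; in level flight L = W.
Dynamic pressure q = 0.5 × 0.413 × 256² = 13530 Pa.
Required CL = L/(qS) = 2.8155×10^6/(13530·327) = 0.6362.
CD = 0.0245 + 0.0537 × 0.6362² = 0.04624.
L/D = CL/CD = 0.6362 / 0.04624 = 13.8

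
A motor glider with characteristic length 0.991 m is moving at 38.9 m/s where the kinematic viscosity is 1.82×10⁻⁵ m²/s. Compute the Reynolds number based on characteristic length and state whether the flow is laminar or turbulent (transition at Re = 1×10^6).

Re = v·c/ν = 38.9 × 0.991 / (1.82×10⁻⁵) = 2.12×10^6
Since 2.12×10^6 > 1×10^6, the flow is turbulent.

Re = 2.12×10^6 (turbulent)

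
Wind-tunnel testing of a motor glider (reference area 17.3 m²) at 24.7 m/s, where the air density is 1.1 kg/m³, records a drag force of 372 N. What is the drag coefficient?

CD = 0.0641

From D = ½ρv²S·CD, rearranging gives CD = 2D/(ρv²S).
CD = 2 × 372 / (1.1 × 24.7² × 17.3) = 0.0641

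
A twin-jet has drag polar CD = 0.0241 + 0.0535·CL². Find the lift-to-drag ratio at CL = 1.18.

L/D = 12

CD = 0.0241 + 0.0535 × 1.18² = 0.09859
L/D = CL/CD = 1.18 / 0.09859 = 12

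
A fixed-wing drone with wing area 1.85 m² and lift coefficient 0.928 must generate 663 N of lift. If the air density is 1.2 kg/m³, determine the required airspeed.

v = 25.4 m/s

L = ½ρv²S·CL ⇒ v = √(2L/(ρ·S·CL))
v = √(2 × 663 / (1.2 × 1.85 × 0.928)) = √643.6 = 25.4 m/s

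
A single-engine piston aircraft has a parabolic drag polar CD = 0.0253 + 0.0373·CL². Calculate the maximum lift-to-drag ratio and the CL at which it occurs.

For CD = CD0 + K·CL², (L/D)max occurs at CL* = √(CD0/K) and equals 1/(2√(K·CD0)).
(L/D)max = 1/(2√(0.0373 × 0.0253)) = 1/(2 × 0.03072) = 16.3
CL* = √(0.0253/0.0373) = 0.824

(L/D)max = 16.3, at CL = 0.824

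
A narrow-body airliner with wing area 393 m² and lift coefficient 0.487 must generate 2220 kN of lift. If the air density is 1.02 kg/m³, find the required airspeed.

v = 151 m/s

L = ½ρv²S·CL ⇒ v = √(2L/(ρ·S·CL))
v = √(2 × 2.22×10^6 / (1.02 × 393 × 0.487)) = √22740 = 151 m/s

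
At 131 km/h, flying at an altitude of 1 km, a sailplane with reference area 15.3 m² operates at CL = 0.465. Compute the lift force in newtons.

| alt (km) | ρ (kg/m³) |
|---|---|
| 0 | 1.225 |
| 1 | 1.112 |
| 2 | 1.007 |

L = 5240 N

At 1 km, from the table: ρ = 1.112 kg/m³.
Convert speed: v = 131 km/h ÷ 3.6 = 36.39 m/s.
L = ½ρv²S·CL = ½ × 1.112 × 36.39² × 15.3 × 0.465 = 5240 N ≈ 5.24 kN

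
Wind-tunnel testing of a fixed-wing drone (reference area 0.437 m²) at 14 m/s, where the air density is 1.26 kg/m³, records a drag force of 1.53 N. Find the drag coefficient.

From D = ½ρv²S·CD, rearranging gives CD = 2D/(ρv²S).
CD = 2 × 1.53 / (1.26 × 14² × 0.437) = 0.0284

CD = 0.0284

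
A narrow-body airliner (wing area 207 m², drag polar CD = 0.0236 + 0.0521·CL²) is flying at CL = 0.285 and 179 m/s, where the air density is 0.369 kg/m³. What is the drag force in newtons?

D = 34100 N

CD = 0.0236 + 0.0521 × 0.285² = 0.02783
D = ½ρv²S·CD = ½ × 0.369 × 179² × 207 × 0.02783 = 34100 N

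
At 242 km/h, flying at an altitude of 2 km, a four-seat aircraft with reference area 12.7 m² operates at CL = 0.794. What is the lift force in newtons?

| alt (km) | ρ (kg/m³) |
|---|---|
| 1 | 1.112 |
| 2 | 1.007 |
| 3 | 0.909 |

At 2 km, from the table: ρ = 1.007 kg/m³.
Convert speed: v = 242 km/h ÷ 3.6 = 67.22 m/s.
L = ½ρv²S·CL = ½ × 1.007 × 67.22² × 12.7 × 0.794 = 22900 N ≈ 22.9 kN

L = 22900 N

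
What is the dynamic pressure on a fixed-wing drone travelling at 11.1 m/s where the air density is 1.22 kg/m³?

q = ½ρv² = ½ × 1.22 × 11.1² = 75.2 Pa

q = 75.2 Pa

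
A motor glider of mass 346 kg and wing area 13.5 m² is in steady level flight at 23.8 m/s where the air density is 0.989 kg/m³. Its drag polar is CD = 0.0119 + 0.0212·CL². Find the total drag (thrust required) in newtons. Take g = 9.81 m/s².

Weight W = mg = 346 × 9.81 = 3394.3 N; in level flight L = W.
Dynamic pressure q = 0.5 × 0.989 × 23.8² = 280.1 Pa.
CL = 2W/(ρv²S) = 2×3394.3/(0.989×23.8²×13.5) = 0.8976.
CD = 0.0119 + 0.0212 × 0.8976² = 0.02898.
D = q·S·CD = 280.1 × 13.5 × 0.02898 = 109.6 N

D = 110 N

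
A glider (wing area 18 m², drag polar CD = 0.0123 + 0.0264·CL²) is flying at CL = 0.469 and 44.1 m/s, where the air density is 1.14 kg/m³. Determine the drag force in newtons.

CD = 0.0123 + 0.0264 × 0.469² = 0.01811
D = ½ρv²S·CD = ½ × 1.14 × 44.1² × 18 × 0.01811 = 361 N

D = 361 N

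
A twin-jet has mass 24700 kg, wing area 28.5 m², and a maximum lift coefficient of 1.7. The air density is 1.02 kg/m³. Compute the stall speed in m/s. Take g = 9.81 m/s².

V_stall = 99 m/s

Weight W = mg = 24700 × 9.81 = 2.423×10^5 N.
From L = ½ρV²S·CL,max = W: V_stall = √(2W/(ρSCL,max)) = √(2·2.423×10^5/(1.02·28.5·1.7))
V_stall = √9806 = 99 m/s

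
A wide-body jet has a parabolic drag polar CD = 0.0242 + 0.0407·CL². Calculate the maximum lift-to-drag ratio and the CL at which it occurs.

(L/D)max = 15.9, at CL = 0.771

For CD = CD0 + K·CL², (L/D)max occurs at CL* = √(CD0/K) and equals 1/(2√(K·CD0)).
(L/D)max = 1/(2√(0.0407 × 0.0242)) = 1/(2 × 0.03138) = 15.9
CL* = √(0.0242/0.0407) = 0.771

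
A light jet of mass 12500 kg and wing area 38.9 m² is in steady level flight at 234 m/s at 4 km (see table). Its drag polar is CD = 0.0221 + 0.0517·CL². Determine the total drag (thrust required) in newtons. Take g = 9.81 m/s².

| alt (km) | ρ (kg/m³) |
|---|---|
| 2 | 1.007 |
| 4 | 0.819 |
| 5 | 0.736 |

D = 20200 N

At 4 km, from the table: ρ = 0.819 kg/m³.
In steady level flight, lift balances weight: W = mg = 12500 × 9.81 = 1.2262×10^5 N.
q = ½ρv² = ½ × 0.819 × 234² = 22420 Pa.
CL = 2W/(ρv²S) = 2×1.2262×10^5/(0.819×234²×38.9) = 0.1406.
CD = 0.0221 + 0.0517 × 0.1406² = 0.02312.
D = q·S·CD = 22420 × 38.9 × 0.02312 = 20170 N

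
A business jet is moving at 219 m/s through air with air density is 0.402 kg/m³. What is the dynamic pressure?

q = 9640 Pa

q = ½ρv² = ½ × 0.402 × 219² = 9640 Pa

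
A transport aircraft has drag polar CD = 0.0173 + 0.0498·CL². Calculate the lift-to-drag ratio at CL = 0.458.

L/D = 16.5

CD = 0.0173 + 0.0498 × 0.458² = 0.02775
L/D = CL/CD = 0.458 / 0.02775 = 16.5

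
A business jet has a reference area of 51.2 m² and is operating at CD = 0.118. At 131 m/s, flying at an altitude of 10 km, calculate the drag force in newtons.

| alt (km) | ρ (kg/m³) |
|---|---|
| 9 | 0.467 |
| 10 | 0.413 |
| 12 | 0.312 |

At 10 km, from the table: ρ = 0.413 kg/m³.
Dynamic pressure q = ½ρv² = ½ × 0.413 × 131² = 3544 Pa.
D = q·S·CD = 3544 × 51.2 × 0.118 = 21400 N ≈ 21.4 kN

D = 21400 N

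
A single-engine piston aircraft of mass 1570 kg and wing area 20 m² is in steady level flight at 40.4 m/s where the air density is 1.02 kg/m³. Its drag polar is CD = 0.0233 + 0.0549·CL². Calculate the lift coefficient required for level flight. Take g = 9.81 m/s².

In steady level flight, lift balances weight: W = mg = 1570 × 9.81 = 15402 N.
Dynamic pressure q = 0.5 × 1.02 × 40.4² = 832.4 Pa.
CL = 2W/(ρv²S) = 2×15402/(1.02×40.4²×20) = 0.9251.

CL = 0.925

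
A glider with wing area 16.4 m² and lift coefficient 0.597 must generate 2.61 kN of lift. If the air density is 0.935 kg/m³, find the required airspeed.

L = ½ρv²S·CL ⇒ v = √(2L/(ρ·S·CL))
v = √(2 × 2610 / (0.935 × 16.4 × 0.597)) = √570.2 = 23.9 m/s

v = 23.9 m/s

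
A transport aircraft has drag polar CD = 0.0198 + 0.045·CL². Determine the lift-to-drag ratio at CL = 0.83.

CD = 0.0198 + 0.045 × 0.83² = 0.0508
L/D = CL/CD = 0.83 / 0.0508 = 16.3

L/D = 16.3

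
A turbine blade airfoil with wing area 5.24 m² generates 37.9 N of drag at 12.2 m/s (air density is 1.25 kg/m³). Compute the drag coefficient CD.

From D = ½ρv²S·CD, rearranging gives CD = 2D/(ρv²S).
CD = 2 × 37.9 / (1.25 × 12.2² × 5.24) = 0.0778

CD = 0.0778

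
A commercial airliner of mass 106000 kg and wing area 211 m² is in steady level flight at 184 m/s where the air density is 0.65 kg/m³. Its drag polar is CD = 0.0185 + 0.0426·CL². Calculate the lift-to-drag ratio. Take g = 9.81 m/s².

L/D = 16.6

Weight W = mg = 106000 × 9.81 = 1.0399×10^6 N; in level flight L = W.
q = ½ρv² = ½ × 0.65 × 184² = 11000 Pa.
CL = W/(q·S) = 1.0399×10^6 / (11000 × 211) = 0.4479.
CD = 0.0185 + 0.0426 × 0.4479² = 0.02705.
L/D = CL/CD = 0.4479 / 0.02705 = 16.6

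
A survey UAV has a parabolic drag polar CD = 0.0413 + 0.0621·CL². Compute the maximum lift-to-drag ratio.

(L/D)max = 9.87

For CD = CD0 + K·CL², (L/D)max occurs at CL* = √(CD0/K) and equals 1/(2√(K·CD0)).
(L/D)max = 1/(2√(0.0621 × 0.0413)) = 1/(2 × 0.05064) = 9.87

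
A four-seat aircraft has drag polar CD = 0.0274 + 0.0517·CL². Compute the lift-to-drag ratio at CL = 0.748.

L/D = 13.3

CD = 0.0274 + 0.0517 × 0.748² = 0.05633
L/D = CL/CD = 0.748 / 0.05633 = 13.3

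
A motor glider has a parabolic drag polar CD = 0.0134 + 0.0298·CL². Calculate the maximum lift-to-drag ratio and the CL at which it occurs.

For CD = CD0 + K·CL², (L/D)max occurs at CL* = √(CD0/K) and equals 1/(2√(K·CD0)).
(L/D)max = 1/(2√(0.0298 × 0.0134)) = 1/(2 × 0.01998) = 25
CL* = √(0.0134/0.0298) = 0.671

(L/D)max = 25, at CL = 0.671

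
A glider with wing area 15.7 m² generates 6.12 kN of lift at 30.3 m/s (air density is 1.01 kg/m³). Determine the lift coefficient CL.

CL = 0.841

From L = ½ρv²S·CL, rearranging gives CL = 2L/(ρv²S).
CL = 2 × 6120 / (1.01 × 30.3² × 15.7) = 0.841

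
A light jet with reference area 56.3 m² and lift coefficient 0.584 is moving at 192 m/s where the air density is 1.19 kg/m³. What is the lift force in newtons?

Dynamic pressure q = ½ρv² = ½ × 1.19 × 192² = 21930 Pa.
L = q·S·CL = 21930 × 56.3 × 0.584 = 7.21×10^5 N ≈ 721 kN

L = 7.21×10^5 N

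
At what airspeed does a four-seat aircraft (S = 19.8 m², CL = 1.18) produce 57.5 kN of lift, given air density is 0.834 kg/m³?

v = 76.8 m/s

L = ½ρv²S·CL ⇒ v = √(2L/(ρ·S·CL))
v = √(2 × 57500 / (0.834 × 19.8 × 1.18)) = √5902 = 76.8 m/s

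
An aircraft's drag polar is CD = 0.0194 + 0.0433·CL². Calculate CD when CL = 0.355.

CD = 0.0194 + 0.0433 × 0.355² = 0.0194 + 0.005457 = 0.0249

CD = 0.0249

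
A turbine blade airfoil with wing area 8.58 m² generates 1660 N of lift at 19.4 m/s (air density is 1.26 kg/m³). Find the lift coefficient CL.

CL = 0.816

From L = ½ρv²S·CL, rearranging gives CL = 2L/(ρv²S).
CL = 2 × 1660 / (1.26 × 19.4² × 8.58) = 0.816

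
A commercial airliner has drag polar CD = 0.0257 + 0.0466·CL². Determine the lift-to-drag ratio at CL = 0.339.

CD = 0.0257 + 0.0466 × 0.339² = 0.03106
L/D = CL/CD = 0.339 / 0.03106 = 10.9

L/D = 10.9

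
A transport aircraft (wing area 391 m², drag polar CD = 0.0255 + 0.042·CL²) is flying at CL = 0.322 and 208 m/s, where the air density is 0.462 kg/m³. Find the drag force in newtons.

D = 1.17×10^5 N

CD = 0.0255 + 0.042 × 0.322² = 0.02985
D = ½ρv²S·CD = ½ × 0.462 × 208² × 391 × 0.02985 = 1.17×10^5 N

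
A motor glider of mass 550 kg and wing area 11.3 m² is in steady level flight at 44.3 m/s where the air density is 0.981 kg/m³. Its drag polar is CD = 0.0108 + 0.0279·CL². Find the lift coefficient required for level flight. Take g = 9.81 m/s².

In steady level flight, lift balances weight: W = mg = 550 × 9.81 = 5395.5 N.
q = ½ρv² = ½ × 0.981 × 44.3² = 962.6 Pa.
CL = W/(q·S) = 5395.5 / (962.6 × 11.3) = 0.496.

CL = 0.496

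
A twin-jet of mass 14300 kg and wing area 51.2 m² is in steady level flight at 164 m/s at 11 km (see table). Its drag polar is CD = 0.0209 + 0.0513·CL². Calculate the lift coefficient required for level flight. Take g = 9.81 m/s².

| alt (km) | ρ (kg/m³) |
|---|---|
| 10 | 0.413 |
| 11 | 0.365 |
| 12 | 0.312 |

CL = 0.558

At 11 km, from the table: ρ = 0.365 kg/m³.
Weight W = mg = 14300 × 9.81 = 1.4028×10^5 N; in level flight L = W.
q = ½ρv² = ½ × 0.365 × 164² = 4909 Pa.
CL = 2W/(ρv²S) = 2×1.4028×10^5/(0.365×164²×51.2) = 0.5582.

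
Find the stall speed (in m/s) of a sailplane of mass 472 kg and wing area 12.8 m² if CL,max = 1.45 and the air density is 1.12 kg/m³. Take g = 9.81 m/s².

At stall, lift equals weight: L = W = m·g = 472 × 9.81 = 4630 N.
From L = ½ρV²S·CL,max = W: V_stall = √(2W/(ρSCL,max)) = √(2·4630/(1.12·12.8·1.45))
V_stall = √445.5 = 21.1 m/s

V_stall = 21.1 m/s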